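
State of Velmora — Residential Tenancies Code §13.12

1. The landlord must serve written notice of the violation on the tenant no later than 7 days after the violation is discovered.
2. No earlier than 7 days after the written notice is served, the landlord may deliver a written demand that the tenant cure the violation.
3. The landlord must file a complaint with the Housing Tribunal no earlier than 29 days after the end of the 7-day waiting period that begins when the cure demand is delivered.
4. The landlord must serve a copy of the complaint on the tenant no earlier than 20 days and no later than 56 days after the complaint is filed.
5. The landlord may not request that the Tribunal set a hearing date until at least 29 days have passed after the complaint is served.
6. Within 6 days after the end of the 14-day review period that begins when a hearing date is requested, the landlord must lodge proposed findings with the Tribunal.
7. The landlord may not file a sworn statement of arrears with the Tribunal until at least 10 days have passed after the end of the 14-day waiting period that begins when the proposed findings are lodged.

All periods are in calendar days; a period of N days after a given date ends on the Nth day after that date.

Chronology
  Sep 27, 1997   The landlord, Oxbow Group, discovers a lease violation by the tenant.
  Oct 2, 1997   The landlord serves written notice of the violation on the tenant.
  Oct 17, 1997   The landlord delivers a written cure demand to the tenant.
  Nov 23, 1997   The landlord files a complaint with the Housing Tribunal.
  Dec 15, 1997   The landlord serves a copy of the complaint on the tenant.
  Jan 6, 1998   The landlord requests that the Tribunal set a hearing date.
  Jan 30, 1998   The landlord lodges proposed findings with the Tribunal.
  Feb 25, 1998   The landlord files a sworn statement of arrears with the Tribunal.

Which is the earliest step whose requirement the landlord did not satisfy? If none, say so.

Step 5

Step 1: 7 days after Sep 27, 1997 (when the violation is discovered) is Oct 4, 1997; Oct 2, 1997 is within that limit.
Step 2: the earliest permitted date is 7 days after Oct 2, 1997 (when the written notice is served), i.e. Oct 9, 1997; done Oct 17, 1997 — permitted.
Step 3: the earliest permitted date is 29 days after Oct 24, 1997 (end of the 7-day waiting period, which began when the cure demand is delivered on Oct 17, 1997), i.e. Nov 22, 1997; done Nov 23, 1997, after the minimum wait.
Step 4: the window is 20–56 days after Nov 23, 1997 (when the complaint is filed), so Dec 13, 1997 through Jan 18, 1998; done Dec 15, 1997, which is between those dates.
Step 5: the earliest permitted date is 29 days after Dec 15, 1997 (when the complaint is served), i.e. Jan 13, 1998; Jan 6, 1998 is 7 days before the earliest permitted date.
Later steps need not be reached.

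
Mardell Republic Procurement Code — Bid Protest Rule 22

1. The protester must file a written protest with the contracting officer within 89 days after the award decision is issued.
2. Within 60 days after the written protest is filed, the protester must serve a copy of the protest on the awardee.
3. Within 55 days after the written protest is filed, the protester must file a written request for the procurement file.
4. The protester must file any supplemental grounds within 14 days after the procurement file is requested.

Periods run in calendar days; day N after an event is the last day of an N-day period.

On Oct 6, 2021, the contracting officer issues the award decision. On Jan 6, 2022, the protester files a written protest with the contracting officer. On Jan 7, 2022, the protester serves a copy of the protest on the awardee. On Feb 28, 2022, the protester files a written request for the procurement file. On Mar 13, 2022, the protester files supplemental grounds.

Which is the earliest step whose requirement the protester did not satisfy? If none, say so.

Step 1: 89 days after Oct 6, 2021 (when the award decision is issued) is Jan 3, 2022; not done until Jan 6, 2022, 3 days after the deadline.
Later steps need not be reached.

Step 1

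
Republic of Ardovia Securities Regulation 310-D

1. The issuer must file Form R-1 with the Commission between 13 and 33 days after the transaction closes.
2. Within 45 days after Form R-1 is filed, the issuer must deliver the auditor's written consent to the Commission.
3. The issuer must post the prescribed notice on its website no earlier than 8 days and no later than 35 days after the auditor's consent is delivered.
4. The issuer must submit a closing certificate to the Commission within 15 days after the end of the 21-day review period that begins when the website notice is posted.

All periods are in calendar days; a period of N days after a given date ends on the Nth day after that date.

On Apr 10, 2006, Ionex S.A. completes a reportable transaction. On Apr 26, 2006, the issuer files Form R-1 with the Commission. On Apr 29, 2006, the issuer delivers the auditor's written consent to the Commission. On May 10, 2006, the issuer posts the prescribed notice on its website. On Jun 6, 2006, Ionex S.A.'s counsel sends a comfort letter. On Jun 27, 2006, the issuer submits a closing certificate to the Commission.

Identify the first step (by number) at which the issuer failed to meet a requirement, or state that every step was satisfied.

Step 1 — 13 and 33 days from Apr 10, 2006 (when the transaction closes) are Apr 23, 2006 and May 13, 2006 respectively; Apr 26, 2006 falls inside that range.
Step 2 — counting 45 days from Apr 26, 2006 (when Form R-1 is filed) gives a deadline of Jun 10, 2006; Apr 29, 2006 is within that limit.
Step 3 — 8 and 35 days from Apr 29, 2006 (when the auditor's consent is delivered) are May 7, 2006 and Jun 3, 2006 respectively; done May 10, 2006, which is between those dates.
Step 4 — counting 15 days from May 31, 2006 (end of the 21-day review period, which began when the website notice is posted on May 10, 2006) gives a deadline of Jun 15, 2006; done Jun 27, 2006 — 12 days late.
No need to go further; step 4 was not satisfied.

Step 4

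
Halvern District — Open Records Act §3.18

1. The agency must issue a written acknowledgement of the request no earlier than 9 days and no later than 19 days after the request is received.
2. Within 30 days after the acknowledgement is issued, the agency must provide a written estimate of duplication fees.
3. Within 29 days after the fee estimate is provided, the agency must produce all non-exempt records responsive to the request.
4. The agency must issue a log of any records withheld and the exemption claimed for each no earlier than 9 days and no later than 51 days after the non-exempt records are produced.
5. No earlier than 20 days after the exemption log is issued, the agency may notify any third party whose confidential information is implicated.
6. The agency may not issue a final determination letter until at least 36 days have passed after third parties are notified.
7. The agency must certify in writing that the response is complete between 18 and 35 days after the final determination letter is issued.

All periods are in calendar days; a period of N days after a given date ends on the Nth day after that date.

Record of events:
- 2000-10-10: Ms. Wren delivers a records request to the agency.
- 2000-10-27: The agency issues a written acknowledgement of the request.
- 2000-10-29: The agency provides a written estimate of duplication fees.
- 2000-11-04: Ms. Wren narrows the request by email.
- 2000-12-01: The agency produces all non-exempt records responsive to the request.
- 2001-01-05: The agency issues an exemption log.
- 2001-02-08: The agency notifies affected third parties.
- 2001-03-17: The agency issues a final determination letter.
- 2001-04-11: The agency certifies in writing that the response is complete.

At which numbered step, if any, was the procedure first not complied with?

Step 3

Step 1 — 9 and 19 days from 2000-10-10 (when the request is received) are 2000-10-19 and 2000-10-29 respectively; 2000-10-27 falls inside that range.
Step 2 — counting 30 days from 2000-10-27 (when the acknowledgement is issued) gives a deadline of 2000-11-26; completed 2000-10-29, before the deadline.
Step 3 — counting 29 days from 2000-10-29 (when the fee estimate is provided) gives a deadline of 2000-11-27; 2000-12-01 misses that deadline by 4 days.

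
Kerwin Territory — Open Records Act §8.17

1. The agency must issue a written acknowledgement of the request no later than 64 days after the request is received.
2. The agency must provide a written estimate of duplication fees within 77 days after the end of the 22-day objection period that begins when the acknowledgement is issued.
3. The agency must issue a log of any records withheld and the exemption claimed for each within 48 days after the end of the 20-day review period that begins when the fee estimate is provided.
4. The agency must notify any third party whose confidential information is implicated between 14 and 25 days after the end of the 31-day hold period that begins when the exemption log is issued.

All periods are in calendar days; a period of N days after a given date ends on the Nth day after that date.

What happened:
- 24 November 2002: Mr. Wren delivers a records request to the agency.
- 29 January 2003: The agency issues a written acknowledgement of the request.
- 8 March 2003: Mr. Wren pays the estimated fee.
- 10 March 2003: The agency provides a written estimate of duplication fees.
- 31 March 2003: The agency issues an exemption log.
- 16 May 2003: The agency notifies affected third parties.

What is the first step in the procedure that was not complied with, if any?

Step 1

(1) due by 24 November 2002 + 64 days = 27 January 2003; done 29 January 2003 — 2 days late.
No need to go further; step 1 was not satisfied.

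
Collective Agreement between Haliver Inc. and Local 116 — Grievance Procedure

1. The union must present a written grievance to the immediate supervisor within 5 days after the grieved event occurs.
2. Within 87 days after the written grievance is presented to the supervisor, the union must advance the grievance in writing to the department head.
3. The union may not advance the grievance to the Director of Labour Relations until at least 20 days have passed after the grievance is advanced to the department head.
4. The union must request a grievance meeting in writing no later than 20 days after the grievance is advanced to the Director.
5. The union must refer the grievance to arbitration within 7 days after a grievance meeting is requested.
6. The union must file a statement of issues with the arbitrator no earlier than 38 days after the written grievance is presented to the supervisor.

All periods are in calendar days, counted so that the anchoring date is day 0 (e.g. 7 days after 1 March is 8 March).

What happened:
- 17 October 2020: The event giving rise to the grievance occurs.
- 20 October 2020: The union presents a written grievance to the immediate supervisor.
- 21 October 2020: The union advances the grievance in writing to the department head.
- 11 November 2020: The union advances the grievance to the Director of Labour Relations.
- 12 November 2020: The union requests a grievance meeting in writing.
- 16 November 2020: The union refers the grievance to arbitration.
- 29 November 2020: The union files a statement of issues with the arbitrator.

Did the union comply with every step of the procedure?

Yes

Step 1: 5 days after 17 October 2020 (when the grieved event occurs) is 22 October 2020; 20 October 2020 is within that limit.
Step 2: 87 days after 20 October 2020 (when the written grievance is presented to the supervisor) is 15 January 2021; completed 21 October 2020, before the deadline.
Step 3: the earliest permitted date is 20 days after 21 October 2020 (when the grievance is advanced to the department head), i.e. 10 November 2020; done 11 November 2020 — permitted.
Step 4: 20 days after 11 November 2020 (when the grievance is advanced to the Director) is 1 December 2020; done 12 November 2020 — timely.
Step 5: 7 days after 12 November 2020 (when a grievance meeting is requested) is 19 November 2020; 16 November 2020 is within that limit.
Step 6: the earliest permitted date is 38 days after 20 October 2020 (when the written grievance is presented to the supervisor), i.e. 27 November 2020; 29 November 2020 is on or after that date.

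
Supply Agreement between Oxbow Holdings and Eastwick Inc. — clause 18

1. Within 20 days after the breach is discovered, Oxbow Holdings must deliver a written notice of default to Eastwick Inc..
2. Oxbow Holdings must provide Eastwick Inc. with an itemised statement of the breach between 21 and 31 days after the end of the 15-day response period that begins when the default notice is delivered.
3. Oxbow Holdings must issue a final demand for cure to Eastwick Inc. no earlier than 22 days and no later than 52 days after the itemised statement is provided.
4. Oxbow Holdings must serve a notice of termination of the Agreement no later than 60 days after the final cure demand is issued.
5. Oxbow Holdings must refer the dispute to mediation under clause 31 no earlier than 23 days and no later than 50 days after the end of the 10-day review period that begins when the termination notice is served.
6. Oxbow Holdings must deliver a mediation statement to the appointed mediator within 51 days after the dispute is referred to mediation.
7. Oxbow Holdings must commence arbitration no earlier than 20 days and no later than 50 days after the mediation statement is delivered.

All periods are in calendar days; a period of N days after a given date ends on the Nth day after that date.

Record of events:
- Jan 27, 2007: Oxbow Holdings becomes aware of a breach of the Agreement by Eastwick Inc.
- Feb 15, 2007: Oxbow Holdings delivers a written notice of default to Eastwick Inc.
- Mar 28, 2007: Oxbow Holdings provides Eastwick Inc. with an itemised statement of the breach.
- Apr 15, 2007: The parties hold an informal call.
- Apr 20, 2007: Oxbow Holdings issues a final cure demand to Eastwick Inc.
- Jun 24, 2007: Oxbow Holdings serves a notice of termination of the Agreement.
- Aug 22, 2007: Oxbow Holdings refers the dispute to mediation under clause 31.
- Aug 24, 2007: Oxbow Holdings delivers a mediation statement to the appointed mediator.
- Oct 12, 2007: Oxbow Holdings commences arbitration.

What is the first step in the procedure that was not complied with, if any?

Step 4

Step 1 — counting 20 days from Jan 27, 2007 (when the breach is discovered) gives a deadline of Feb 16, 2007; Feb 15, 2007 is within that limit.
Step 2 — 21 and 31 days from Mar 2, 2007 (end of the 15-day response period, which began when the default notice is delivered on Feb 15, 2007) are Mar 23, 2007 and Apr 2, 2007 respectively; Mar 28, 2007 falls inside that range.
Step 3 — 22 and 52 days from Mar 28, 2007 (when the itemised statement is provided) are Apr 19, 2007 and May 19, 2007 respectively; Apr 20, 2007 falls inside that range.
Step 4 — counting 60 days from Apr 20, 2007 (when the final cure demand is issued) gives a deadline of Jun 19, 2007; Jun 24, 2007 misses that deadline by 5 days.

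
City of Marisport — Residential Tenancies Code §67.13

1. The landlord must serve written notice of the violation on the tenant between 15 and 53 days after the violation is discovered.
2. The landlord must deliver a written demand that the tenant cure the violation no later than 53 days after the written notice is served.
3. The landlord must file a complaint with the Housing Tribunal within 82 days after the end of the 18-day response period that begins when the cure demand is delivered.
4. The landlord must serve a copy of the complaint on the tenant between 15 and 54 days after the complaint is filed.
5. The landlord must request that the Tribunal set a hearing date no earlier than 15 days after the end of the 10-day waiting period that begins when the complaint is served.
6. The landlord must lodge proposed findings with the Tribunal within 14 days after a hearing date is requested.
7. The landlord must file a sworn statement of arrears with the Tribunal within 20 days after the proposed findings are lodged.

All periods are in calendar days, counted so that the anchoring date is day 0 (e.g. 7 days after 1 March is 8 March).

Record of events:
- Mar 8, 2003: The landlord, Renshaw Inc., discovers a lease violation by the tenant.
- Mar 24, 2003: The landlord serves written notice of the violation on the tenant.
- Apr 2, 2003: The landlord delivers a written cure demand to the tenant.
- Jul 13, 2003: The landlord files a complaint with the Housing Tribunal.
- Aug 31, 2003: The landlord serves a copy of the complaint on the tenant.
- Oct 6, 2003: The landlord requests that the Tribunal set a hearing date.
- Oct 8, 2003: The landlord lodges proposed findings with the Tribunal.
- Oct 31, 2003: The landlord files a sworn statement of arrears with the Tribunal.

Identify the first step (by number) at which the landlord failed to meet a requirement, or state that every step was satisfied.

(1) the permitted window runs from Mar 8, 2003 + 15 = Mar 23, 2003 to Mar 8, 2003 + 53 = Apr 30, 2003; done Mar 24, 2003, which is between those dates.
(2) due by Mar 24, 2003 + 53 days = May 16, 2003; done Apr 2, 2003 — timely.
(3) due by Apr 20, 2003 + 82 days = Jul 11, 2003; not done until Jul 13, 2003, 2 days after the deadline.

Step 3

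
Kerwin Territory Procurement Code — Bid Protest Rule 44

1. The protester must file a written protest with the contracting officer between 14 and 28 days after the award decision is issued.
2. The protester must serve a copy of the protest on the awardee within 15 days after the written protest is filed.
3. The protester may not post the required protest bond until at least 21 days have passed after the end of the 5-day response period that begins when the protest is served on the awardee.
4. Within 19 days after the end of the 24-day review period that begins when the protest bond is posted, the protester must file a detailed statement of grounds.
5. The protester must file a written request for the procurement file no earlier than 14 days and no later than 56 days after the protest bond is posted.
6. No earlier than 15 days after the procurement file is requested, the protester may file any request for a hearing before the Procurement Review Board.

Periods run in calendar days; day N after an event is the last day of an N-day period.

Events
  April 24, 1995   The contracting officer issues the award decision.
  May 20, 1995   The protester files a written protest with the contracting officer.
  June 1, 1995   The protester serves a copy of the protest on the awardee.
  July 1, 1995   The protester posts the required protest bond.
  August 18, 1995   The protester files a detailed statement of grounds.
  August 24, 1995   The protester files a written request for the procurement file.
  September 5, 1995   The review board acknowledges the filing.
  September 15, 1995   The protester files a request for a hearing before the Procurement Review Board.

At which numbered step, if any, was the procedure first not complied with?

Step 1 — 14 and 28 days from April 24, 1995 (when the award decision is issued) are May 8, 1995 and May 22, 1995 respectively; May 20, 1995 falls inside that range.
Step 2 — counting 15 days from May 20, 1995 (when the written protest is filed) gives a deadline of June 4, 1995; completed June 1, 1995, before the deadline.
Step 3 — must wait 21 days from June 6, 1995 (end of the 5-day response period, which began when the protest is served on the awardee on June 1, 1995), so not before June 27, 1995; done July 1, 1995 — permitted.
Step 4 — counting 19 days from July 25, 1995 (end of the 24-day review period, which began when the protest bond is posted on July 1, 1995) gives a deadline of August 13, 1995; not done until August 18, 1995, 5 days after the deadline.

Step 4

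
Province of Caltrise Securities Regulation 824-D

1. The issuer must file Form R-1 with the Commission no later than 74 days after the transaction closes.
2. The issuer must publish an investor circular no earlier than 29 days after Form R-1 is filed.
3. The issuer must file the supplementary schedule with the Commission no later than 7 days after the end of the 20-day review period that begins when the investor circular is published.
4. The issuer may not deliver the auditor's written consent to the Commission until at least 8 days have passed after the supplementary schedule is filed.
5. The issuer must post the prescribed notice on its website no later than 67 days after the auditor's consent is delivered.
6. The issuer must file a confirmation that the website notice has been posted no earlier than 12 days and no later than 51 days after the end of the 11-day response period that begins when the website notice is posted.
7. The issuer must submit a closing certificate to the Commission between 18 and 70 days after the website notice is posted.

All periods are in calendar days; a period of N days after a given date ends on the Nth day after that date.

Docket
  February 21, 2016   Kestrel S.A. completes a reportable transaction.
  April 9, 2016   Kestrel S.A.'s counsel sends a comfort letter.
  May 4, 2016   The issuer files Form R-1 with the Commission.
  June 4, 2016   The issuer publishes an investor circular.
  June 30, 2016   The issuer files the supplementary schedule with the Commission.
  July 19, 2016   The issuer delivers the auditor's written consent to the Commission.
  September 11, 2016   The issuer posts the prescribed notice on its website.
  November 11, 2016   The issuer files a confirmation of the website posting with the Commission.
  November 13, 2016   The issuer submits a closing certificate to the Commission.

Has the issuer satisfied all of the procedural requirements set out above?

Step 1 — counting 74 days from February 21, 2016 (when the transaction closes) gives a deadline of May 5, 2016; May 4, 2016 is within that limit.
Step 2 — must wait 29 days from May 4, 2016 (when Form R-1 is filed), so not before June 2, 2016; done June 4, 2016, after the minimum wait.
Step 3 — counting 7 days from June 24, 2016 (end of the 20-day review period, which began when the investor circular is published on June 4, 2016) gives a deadline of July 1, 2016; done June 30, 2016 — timely.
Step 4 — must wait 8 days from June 30, 2016 (when the supplementary schedule is filed), so not before July 8, 2016; done July 19, 2016 — permitted.
Step 5 — counting 67 days from July 19, 2016 (when the auditor's consent is delivered) gives a deadline of September 24, 2016; done September 11, 2016 — timely.
Step 6 — 12 and 51 days from September 22, 2016 (end of the 11-day response period, which began when the website notice is posted on September 11, 2016) are October 4, 2016 and November 12, 2016 respectively; done November 11, 2016 — within the window.
Step 7 — 18 and 70 days from September 11, 2016 (when the website notice is posted) are September 29, 2016 and November 20, 2016 respectively; done November 13, 2016 — within the window.

Yes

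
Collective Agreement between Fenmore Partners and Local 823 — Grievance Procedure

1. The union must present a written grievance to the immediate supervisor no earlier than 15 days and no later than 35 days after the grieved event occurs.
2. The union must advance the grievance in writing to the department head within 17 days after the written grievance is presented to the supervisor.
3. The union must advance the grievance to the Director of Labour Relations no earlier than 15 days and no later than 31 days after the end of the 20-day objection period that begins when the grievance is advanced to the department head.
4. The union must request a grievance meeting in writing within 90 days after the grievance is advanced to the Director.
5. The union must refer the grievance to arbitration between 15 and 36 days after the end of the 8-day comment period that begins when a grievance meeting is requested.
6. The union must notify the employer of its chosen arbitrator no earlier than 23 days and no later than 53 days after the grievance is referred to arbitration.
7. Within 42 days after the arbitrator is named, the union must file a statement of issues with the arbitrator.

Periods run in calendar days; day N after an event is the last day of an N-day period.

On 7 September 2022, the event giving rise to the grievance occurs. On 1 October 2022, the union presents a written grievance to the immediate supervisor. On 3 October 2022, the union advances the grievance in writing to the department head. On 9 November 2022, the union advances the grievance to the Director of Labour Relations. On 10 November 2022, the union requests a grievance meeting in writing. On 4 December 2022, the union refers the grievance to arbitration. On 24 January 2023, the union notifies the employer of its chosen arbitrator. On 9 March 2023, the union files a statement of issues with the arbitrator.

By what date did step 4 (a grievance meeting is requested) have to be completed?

7 February 2023

Step 4 runs from 9 November 2022, when the grievance is advanced to the Director. 90 days after 9 November 2022 is 7 February 2023.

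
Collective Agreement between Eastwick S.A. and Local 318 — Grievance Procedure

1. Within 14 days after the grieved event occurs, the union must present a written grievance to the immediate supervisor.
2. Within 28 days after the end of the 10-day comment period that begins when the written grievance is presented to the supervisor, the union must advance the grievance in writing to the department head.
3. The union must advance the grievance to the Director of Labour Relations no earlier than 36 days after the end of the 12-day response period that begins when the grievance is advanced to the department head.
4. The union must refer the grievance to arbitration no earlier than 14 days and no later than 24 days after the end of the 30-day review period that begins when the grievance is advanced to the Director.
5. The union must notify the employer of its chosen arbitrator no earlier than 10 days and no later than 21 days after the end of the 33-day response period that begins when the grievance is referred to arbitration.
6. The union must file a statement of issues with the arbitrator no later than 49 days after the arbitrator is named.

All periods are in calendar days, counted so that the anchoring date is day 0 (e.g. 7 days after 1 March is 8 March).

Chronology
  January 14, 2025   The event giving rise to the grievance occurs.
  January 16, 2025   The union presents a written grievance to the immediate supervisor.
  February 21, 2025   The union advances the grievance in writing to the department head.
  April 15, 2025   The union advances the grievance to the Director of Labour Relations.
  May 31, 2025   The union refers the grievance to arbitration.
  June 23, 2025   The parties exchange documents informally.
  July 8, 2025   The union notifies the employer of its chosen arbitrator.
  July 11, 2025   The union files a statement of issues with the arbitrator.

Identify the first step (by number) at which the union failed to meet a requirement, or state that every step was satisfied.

Step 5

Step 1: 14 days after January 14, 2025 (when the grieved event occurs) is January 28, 2025; done January 16, 2025 — timely.
Step 2: 28 days after January 26, 2025 (end of the 10-day comment period, which began when the written grievance is presented to the supervisor on January 16, 2025) is February 23, 2025; done February 21, 2025 — timely.
Step 3: the earliest permitted date is 36 days after March 5, 2025 (end of the 12-day response period, which began when the grievance is advanced to the department head on February 21, 2025), i.e. April 10, 2025; done April 15, 2025, after the minimum wait.
Step 4: the window is 14–24 days after May 15, 2025 (end of the 30-day review period, which began when the grievance is advanced to the Director on April 15, 2025), so May 29, 2025 through June 8, 2025; done May 31, 2025, which is between those dates.
Step 5: the window is 10–21 days after July 3, 2025 (end of the 33-day response period, which began when the grievance is referred to arbitration on May 31, 2025), so July 13, 2025 through July 24, 2025; done July 8, 2025 — 5 days before the window opened.
The procedure was therefore not followed at step 5.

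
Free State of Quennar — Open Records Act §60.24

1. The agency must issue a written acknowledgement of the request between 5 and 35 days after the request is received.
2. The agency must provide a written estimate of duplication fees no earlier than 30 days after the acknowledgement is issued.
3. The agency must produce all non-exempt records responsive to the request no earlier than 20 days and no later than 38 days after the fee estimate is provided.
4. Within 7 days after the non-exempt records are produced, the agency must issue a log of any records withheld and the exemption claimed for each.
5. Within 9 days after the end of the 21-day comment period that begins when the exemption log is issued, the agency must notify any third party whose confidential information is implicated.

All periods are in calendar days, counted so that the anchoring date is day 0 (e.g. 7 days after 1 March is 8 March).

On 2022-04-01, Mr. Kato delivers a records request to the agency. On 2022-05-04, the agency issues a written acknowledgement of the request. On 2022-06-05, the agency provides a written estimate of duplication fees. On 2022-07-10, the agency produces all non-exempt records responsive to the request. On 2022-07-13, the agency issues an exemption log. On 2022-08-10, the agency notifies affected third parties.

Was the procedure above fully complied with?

Step 1: the window is 5–35 days after 2022-04-01 (when the request is received), so 2022-04-06 through 2022-05-06; done 2022-05-04 — within the window.
Step 2: the earliest permitted date is 30 days after 2022-05-04 (when the acknowledgement is issued), i.e. 2022-06-03; done 2022-06-05, after the minimum wait.
Step 3: the window is 20–38 days after 2022-06-05 (when the fee estimate is provided), so 2022-06-25 through 2022-07-13; 2022-07-10 falls inside that range.
Step 4: 7 days after 2022-07-10 (when the non-exempt records are produced) is 2022-07-17; completed 2022-07-13, before the deadline.
Step 5: 9 days after 2022-08-03 (end of the 21-day comment period, which began when the exemption log is issued on 2022-07-13) is 2022-08-12; done 2022-08-10 — timely.

Yes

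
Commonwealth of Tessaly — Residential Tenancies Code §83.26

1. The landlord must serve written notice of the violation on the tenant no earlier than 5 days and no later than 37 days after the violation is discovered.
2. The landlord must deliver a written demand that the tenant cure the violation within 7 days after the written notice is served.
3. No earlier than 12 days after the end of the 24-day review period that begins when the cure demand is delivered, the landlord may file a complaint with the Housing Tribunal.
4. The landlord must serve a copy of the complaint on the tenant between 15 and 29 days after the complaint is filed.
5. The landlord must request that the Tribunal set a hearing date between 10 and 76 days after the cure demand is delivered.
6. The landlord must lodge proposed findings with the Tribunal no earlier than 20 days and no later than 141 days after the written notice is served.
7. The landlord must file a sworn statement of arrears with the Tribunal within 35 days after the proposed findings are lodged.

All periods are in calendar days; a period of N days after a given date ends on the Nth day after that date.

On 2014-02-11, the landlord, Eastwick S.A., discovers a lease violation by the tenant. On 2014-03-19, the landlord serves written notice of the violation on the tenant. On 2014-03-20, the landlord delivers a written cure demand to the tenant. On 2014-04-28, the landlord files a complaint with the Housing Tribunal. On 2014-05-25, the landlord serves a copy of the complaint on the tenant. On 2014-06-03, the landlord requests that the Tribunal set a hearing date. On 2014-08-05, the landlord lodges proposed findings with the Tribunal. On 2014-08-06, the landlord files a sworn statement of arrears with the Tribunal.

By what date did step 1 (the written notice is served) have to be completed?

Step 1 runs from 2014-02-11, when the violation is discovered. The window is 5–37 days after 2014-02-11; it closes on 2014-03-20.

2014-03-20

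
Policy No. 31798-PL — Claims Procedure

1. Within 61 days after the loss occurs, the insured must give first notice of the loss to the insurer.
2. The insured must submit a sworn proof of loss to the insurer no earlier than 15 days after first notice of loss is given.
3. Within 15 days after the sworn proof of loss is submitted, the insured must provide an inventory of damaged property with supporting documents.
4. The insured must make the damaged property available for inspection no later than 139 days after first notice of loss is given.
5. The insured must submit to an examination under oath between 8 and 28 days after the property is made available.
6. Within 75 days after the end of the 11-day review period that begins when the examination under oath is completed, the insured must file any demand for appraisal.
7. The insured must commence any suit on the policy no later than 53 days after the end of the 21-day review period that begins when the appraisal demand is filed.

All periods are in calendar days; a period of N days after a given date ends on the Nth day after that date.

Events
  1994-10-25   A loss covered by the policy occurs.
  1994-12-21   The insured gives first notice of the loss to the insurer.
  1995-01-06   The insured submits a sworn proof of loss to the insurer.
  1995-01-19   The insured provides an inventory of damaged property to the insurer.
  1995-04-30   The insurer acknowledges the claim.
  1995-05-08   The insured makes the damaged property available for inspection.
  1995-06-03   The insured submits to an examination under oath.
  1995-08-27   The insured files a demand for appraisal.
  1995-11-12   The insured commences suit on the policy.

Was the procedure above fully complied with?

(1) due by 1994-10-25 + 61 days = 1994-12-25; completed 1994-12-21, before the deadline.
(2) permitted from 1994-12-21 + 15 days = 1995-01-05 onward; done 1995-01-06, after the minimum wait.
(3) due by 1995-01-06 + 15 days = 1995-01-21; completed 1995-01-19, before the deadline.
(4) due by 1994-12-21 + 139 days = 1995-05-09; 1995-05-08 is within that limit.
(5) the permitted window runs from 1995-05-08 + 8 = 1995-05-16 to 1995-05-08 + 28 = 1995-06-05; 1995-06-03 falls inside that range.
(6) due by 1995-06-14 + 75 days = 1995-08-28; done 1995-08-27 — timely.
(7) due by 1995-09-17 + 53 days = 1995-11-09; 1995-11-12 misses that deadline by 3 days.
Later steps need not be reached.

No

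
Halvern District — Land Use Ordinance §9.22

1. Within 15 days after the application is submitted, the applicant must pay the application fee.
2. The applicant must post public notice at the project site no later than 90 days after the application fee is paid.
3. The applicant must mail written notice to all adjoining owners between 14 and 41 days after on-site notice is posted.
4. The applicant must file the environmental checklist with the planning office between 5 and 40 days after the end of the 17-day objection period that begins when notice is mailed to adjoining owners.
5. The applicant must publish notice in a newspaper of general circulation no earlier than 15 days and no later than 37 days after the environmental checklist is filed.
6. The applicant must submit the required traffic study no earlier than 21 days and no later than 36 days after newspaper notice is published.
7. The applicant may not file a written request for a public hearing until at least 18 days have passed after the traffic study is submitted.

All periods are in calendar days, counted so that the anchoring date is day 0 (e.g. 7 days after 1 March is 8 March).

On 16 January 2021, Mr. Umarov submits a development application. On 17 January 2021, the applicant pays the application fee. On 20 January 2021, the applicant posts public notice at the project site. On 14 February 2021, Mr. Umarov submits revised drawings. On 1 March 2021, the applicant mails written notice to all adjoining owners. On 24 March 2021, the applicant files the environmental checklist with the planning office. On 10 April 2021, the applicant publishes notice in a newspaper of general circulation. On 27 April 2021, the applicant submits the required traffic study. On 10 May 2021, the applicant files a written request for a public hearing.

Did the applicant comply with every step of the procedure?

No

Step 1: 15 days after 16 January 2021 (when the application is submitted) is 31 January 2021; 17 January 2021 is within that limit.
Step 2: 90 days after 17 January 2021 (when the application fee is paid) is 17 April 2021; 20 January 2021 is within that limit.
Step 3: the window is 14–41 days after 20 January 2021 (when on-site notice is posted), so 3 February 2021 through 2 March 2021; 1 March 2021 falls inside that range.
Step 4: the window is 5–40 days after 18 March 2021 (end of the 17-day objection period, which began when notice is mailed to adjoining owners on 1 March 2021), so 23 March 2021 through 27 April 2021; done 24 March 2021 — within the window.
Step 5: the window is 15–37 days after 24 March 2021 (when the environmental checklist is filed), so 8 April 2021 through 30 April 2021; done 10 April 2021 — within the window.
Step 6: the window is 21–36 days after 10 April 2021 (when newspaper notice is published), so 1 May 2021 through 16 May 2021; done 27 April 2021 — 4 days before the window opened.
No need to go further; step 6 was not satisfied.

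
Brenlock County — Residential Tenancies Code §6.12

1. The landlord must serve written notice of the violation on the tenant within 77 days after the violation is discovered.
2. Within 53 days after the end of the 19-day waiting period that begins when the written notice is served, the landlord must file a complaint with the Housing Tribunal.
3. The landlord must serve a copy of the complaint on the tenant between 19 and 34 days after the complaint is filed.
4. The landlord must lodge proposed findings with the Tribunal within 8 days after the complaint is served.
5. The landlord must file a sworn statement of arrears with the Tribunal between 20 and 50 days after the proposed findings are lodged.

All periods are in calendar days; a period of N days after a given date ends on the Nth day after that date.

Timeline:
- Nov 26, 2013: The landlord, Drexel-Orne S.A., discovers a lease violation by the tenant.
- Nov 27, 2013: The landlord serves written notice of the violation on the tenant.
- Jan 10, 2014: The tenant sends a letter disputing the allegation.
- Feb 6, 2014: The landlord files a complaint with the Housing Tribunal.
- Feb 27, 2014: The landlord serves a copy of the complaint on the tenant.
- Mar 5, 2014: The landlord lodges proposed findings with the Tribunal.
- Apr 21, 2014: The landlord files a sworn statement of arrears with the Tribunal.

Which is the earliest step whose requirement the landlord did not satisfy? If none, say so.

None — every step was satisfied

Step 1: 77 days after Nov 26, 2013 (when the violation is discovered) is Feb 11, 2014; done Nov 27, 2013 — timely.
Step 2: 53 days after Dec 16, 2013 (end of the 19-day waiting period, which began when the written notice is served on Nov 27, 2013) is Feb 7, 2014; Feb 6, 2014 is within that limit.
Step 3: the window is 19–34 days after Feb 6, 2014 (when the complaint is filed), so Feb 25, 2014 through Mar 12, 2014; done Feb 27, 2014, which is between those dates.
Step 4: 8 days after Feb 27, 2014 (when the complaint is served) is Mar 7, 2014; completed Mar 5, 2014, before the deadline.
Step 5: the window is 20–50 days after Mar 5, 2014 (when the proposed findings are lodged), so Mar 25, 2014 through Apr 24, 2014; done Apr 21, 2014, which is between those dates.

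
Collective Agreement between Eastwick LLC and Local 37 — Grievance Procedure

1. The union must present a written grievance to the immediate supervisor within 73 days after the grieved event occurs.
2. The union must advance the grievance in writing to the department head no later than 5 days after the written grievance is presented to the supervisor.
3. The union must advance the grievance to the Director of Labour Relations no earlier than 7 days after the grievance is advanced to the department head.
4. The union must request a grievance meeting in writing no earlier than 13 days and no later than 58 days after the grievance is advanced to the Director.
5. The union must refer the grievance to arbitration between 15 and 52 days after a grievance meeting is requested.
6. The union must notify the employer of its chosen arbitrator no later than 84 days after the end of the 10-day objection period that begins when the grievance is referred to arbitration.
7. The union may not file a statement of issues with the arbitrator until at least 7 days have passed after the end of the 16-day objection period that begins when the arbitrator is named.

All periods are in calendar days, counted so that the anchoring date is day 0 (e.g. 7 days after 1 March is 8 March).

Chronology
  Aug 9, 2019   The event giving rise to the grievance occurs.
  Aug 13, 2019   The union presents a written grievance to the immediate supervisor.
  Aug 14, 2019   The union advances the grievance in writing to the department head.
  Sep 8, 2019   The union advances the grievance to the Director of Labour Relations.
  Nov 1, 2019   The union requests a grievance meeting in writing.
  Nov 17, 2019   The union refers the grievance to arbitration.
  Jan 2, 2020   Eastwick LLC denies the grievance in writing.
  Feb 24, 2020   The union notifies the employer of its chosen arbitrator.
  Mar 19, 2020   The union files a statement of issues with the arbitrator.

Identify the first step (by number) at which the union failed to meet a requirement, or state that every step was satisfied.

(1) due by Aug 9, 2019 + 73 days = Oct 21, 2019; completed Aug 13, 2019, before the deadline.
(2) due by Aug 13, 2019 + 5 days = Aug 18, 2019; Aug 14, 2019 is within that limit.
(3) permitted from Aug 14, 2019 + 7 days = Aug 21, 2019 onward; done Sep 8, 2019 — permitted.
(4) the permitted window runs from Sep 8, 2019 + 13 = Sep 21, 2019 to Sep 8, 2019 + 58 = Nov 5, 2019; done Nov 1, 2019, which is between those dates.
(5) the permitted window runs from Nov 1, 2019 + 15 = Nov 16, 2019 to Nov 1, 2019 + 52 = Dec 23, 2019; done Nov 17, 2019, which is between those dates.
(6) due by Nov 27, 2019 + 84 days = Feb 19, 2020; not done until Feb 24, 2020, 5 days after the deadline.
The procedure was therefore not followed at step 6.

Step 6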